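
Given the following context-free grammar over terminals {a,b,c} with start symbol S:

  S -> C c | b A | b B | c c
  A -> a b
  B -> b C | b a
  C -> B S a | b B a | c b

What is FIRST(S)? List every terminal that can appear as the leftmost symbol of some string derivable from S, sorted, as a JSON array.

Compute FIRST by fixpoint:
[1]
  A via A→a b: +{a}
  B via B→b C: +{b}
  C via C→B S a: +{b}
  C via C→c b: +{c}
  S via S→C c: +{b,c}
  FIRST(S)={b,c}  FIRST(A)={a}  FIRST(B)={b}  FIRST(C)={b,c}
[2] (stable)
  FIRST(S)={b,c}  FIRST(A)={a}  FIRST(B)={b}  FIRST(C)={b,c}

FIRST(S) = ["b", "c"]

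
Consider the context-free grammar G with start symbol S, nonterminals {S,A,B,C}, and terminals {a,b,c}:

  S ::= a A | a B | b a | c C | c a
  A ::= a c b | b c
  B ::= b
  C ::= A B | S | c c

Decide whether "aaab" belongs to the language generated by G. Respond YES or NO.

CNF form of G:
  S -> T0 A | T0 B | T1 C | T1 T0 | T2 T0
  A -> T0 X3 | T2 T1
  B -> b
  C -> A B | T0 A | T0 B | T1 C | T1 T0 | T1 T1 | T2 T0
  T0 -> a
  T1 -> c
  T2 -> b
  X3 -> T1 T2

Fill CYK table bottom-up:
  T[0,0] 'a' = {T0}  orig:{}
  T[1,1] 'a' = {T0}  orig:{}
  T[2,2] 'a' = {T0}  orig:{}
  T[3,3] 'b' = {B,T2}  orig:{B}
  T[0,1] 'aa' = ∅
  T[1,2] 'aa' = ∅
  T[2,3] 'ab' = {C,S}
  T[0,2] 'aaa' = ∅
  T[1,3] 'aab' = ∅
  T[0,3] 'aaab' = ∅

S ∉ T[0,3] ⇒ NO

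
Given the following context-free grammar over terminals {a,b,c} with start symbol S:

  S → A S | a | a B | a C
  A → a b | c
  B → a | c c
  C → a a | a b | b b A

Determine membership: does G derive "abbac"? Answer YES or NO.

Convert to CNF:
  S -> A S | T0 B | T0 C | a
  A -> T0 T1 | c
  B -> T2 T2 | a
  C -> T0 T0 | T0 T1 | T1 X3
  T0 -> a
  T1 -> b
  T2 -> c
  X3 -> T1 A

CYK fill:
  cell(0,0) a: {B,S,T0}  orig:{B,S}
  cell(1,1) b: {T1}  orig:{}
  cell(2,2) b: {T1}  orig:{}
  cell(3,3) a: {B,S,T0}  orig:{B,S}
  cell(4,4) c: {A,T2}  orig:{A}
  cell(0,1) ab: {A,C}
  cell(1,2) bb: ∅
  cell(2,3) ba: ∅
  cell(3,4) ac: ∅
  cell(0,2) abb: ∅
  cell(1,3) bba: ∅
  cell(2,4) bac: ∅
  cell(0,3) abba: ∅
  cell(1,4) bbac: ∅
  cell(0,4) abbac: ∅

S ∉ T[0,4] ⇒ NO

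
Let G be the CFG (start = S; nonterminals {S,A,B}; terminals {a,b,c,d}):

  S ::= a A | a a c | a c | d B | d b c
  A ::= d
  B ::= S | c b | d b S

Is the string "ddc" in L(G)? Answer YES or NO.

CNF form of G:
  S -> T0 A | T0 T1 | T0 X7 | T3 B | T3 X8
  A -> d
  B -> T0 A | T0 T1 | T0 X4 | T1 T2 | T3 B | T3 X5 | T3 X6
  T0 -> a
  T1 -> c
  T2 -> b
  T3 -> d
  X4 -> T0 T1
  X5 -> T2 S
  X6 -> T2 T1
  X7 -> T0 T1
  X8 -> T2 T1

Fill CYK table bottom-up:
  [0..0]={A,T3}  "d"  orig:{A}
  [1..1]={A,T3}  "d"  orig:{A}
  [2..2]={T1}  "c"  orig:{}
  [0..1]=∅  "dd"
  [1..2]=∅  "dc"
  [0..2]=∅  "ddc"

S ∉ T[0,2] ⇒ NO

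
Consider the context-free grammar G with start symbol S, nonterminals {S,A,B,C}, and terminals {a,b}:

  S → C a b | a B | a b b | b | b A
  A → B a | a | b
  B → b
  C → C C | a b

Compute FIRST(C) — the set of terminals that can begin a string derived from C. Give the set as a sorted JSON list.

FIRST iteration:
round 1:
  A via A→a: +{a}
  A via A→b: +{b}
  B via B→b: +{b}
  C via C→a b: +{a}
  S via S→C a b: +{a}
  S via S→b: +{b}
  S: {a,b}  A: {a,b}  B: {b}  C: {a}
round 2: (no change)
  S: {a,b}  A: {a,b}  B: {b}  C: {a}

FIRST(C) = ["a"]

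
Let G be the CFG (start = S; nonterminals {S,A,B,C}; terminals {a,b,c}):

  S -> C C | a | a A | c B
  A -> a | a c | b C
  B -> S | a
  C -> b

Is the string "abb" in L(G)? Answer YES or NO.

Convert to CNF:
  S -> C C | T0 A | T1 B | a
  A -> T0 T1 | T2 C | a
  B -> C C | T0 A | T1 B | a
  C -> b
  T0 -> a
  T1 -> c
  T2 -> b

CYK table (by increasing span):
  T[0,0] 'a' = {A,B,S,T0}  orig:{A,B,S}
  T[1,1] 'b' = {C,T2}  orig:{C}
  T[2,2] 'b' = {C,T2}  orig:{C}
  T[0,1] 'ab' = ∅
  T[1,2] 'bb' = {A,B,S}
  T[0,2] 'abb' = {B,S}

S ∈ T[0,2] ⇒ YES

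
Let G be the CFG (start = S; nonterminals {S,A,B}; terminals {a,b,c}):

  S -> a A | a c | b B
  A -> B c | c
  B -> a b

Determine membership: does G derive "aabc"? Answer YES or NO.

CNF form of G:
  S -> T1 A | T1 T0 | T2 B
  A -> B T0 | c
  B -> T1 T2
  T0 -> c
  T1 -> a
  T2 -> b

Fill CYK table bottom-up:
  cell(0,0) a: {T1}  orig:{}
  cell(1,1) a: {T1}  orig:{}
  cell(2,2) b: {T2}  orig:{}
  cell(3,3) c: {A,T0}  orig:{A}
  cell(0,1) aa: ∅
  cell(1,2) ab: {B}
  cell(2,3) bc: ∅
  cell(0,2) aab: ∅
  cell(1,3) abc: {A}
  cell(0,3) aabc: {S}

S ∈ T[0,3] ⇒ YES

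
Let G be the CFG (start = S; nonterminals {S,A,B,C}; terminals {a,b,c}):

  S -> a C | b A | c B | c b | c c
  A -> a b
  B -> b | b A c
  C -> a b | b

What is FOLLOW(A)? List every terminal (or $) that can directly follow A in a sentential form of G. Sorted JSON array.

Compute FIRST by fixpoint:
round 1:
  A via A→a b: +{a}
  B via B→b: +{b}
  C via C→a b: +{a}
  C via C→b: +{b}
  S via S→a C: +{a}
  S via S→b A: +{b}
  S via S→c B: +{c}
  FIRST[S]={a,b,c}  FIRST[A]={a}  FIRST[B]={b}  FIRST[C]={a,b}
round 2: done
  FIRST[S]={a,b,c}  FIRST[A]={a}  FIRST[B]={b}  FIRST[C]={a,b}

FOLLOW iteration:
FOLLOW(S) := {$}
round 1:
  B→b A c: FOLLOW(A) ⊇ FIRST(c) = {c}; new: +{c}
  S→a C: FOLLOW(C) ⊇ FOLLOW(S) ⊇ {$}; new: +{$}
  S→b A: FOLLOW(A) ⊇ FOLLOW(S) ⊇ {$}; new: +{$}
  S→c B: FOLLOW(B) ⊇ FOLLOW(S) ⊇ {$}; new: +{$}
  FOLLOW(S)={$}  FOLLOW(A)={$,c}  FOLLOW(B)={$}  FOLLOW(C)={$}
round 2: done
  FOLLOW(S)={$}  FOLLOW(A)={$,c}  FOLLOW(B)={$}  FOLLOW(C)={$}

FOLLOW(A) = ["$", "c"]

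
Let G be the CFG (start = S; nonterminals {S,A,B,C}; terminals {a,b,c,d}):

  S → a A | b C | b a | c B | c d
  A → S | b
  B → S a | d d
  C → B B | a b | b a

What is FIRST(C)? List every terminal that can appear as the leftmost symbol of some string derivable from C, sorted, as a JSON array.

FIRST sets, iterate to fixpoint:
iter 1:
  A via A→b: +{b}
  B via B→d d: +{d}
  C via C→B B: +{d}
  C via C→a b: +{a}
  C via C→b a: +{b}
  S via S→a A: +{a}
  S via S→b C: +{b}
  S via S→c B: +{c}
  FIRST(S)={a,b,c}  FIRST(A)={b}  FIRST(B)={d}  FIRST(C)={a,b,d}
iter 2:
  A via A→S: +{a,c}
  B via B→S a: +{a,b,c}
  C via C→B B: +{c}
  FIRST(S)={a,b,c}  FIRST(A)={a,b,c}  FIRST(B)={a,b,c,d}  FIRST(C)={a,b,c,d}
iter 3: done
  FIRST(S)={a,b,c}  FIRST(A)={a,b,c}  FIRST(B)={a,b,c,d}  FIRST(C)={a,b,c,d}

FIRST(C) = ["a", "b", "c", "d"]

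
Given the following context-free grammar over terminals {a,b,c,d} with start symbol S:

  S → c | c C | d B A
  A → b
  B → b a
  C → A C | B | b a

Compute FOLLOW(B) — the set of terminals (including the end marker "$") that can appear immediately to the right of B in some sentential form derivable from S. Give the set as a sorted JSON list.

FIRST iteration:
[1]
  A via A→b: +{b}
  B via B→b a: +{b}
  C via C→A C: +{b}
  S via S→c: +{c}
  S via S→d B A: +{d}
  S: {c,d}  A: {b}  B: {b}  C: {b}
[2] — fixpoint
  S: {c,d}  A: {b}  B: {b}  C: {b}

FOLLOW sets:
initialize: $ ∈ FOLLOW(S)
iter 1:
  C→A C: FOLLOW(A) ⊇ FIRST(C) = {b}; new: +{b}
  S→c C: FOLLOW(C) ⊇ FOLLOW(S) ⊇ {$}; new: +{$}
  S→d B A: FOLLOW(B) ⊇ FIRST(A) = {b}; new: +{b}
  S→d B A: FOLLOW(A) ⊇ FOLLOW(S) ⊇ {$}; new: +{$}
  FOLLOW(S)={$}  FOLLOW(A)={$,b}  FOLLOW(B)={b}  FOLLOW(C)={$}
iter 2:
  C→B: FOLLOW(B) ⊇ FOLLOW(C) ⊇ {$}; new: +{$}
  FOLLOW(S)={$}  FOLLOW(A)={$,b}  FOLLOW(B)={$,b}  FOLLOW(C)={$}
iter 3: done
  FOLLOW(S)={$}  FOLLOW(A)={$,b}  FOLLOW(B)={$,b}  FOLLOW(C)={$}

FOLLOW(B) = ["$", "b"]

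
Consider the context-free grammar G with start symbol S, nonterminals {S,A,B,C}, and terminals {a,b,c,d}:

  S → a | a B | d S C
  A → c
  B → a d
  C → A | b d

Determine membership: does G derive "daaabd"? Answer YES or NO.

Convert to CNF:
  S -> T0 B | T1 X3 | a
  A -> c
  B -> T0 T1
  C -> T2 T1 | c
  T0 -> a
  T1 -> d
  T2 -> b
  X3 -> S C

Fill CYK table bottom-up:
  cell(0,0) d: {T1}  orig:{}
  cell(1,1) a: {S,T0}  orig:{S}
  cell(2,2) a: {S,T0}  orig:{S}
  cell(3,3) a: {S,T0}  orig:{S}
  cell(4,4) b: {T2}  orig:{}
  cell(5,5) d: {T1}  orig:{}
  cell(0,1) da: ∅
  cell(1,2) aa: ∅
  cell(2,3) aa: ∅
  cell(3,4) ab: ∅
  cell(4,5) bd: {C}
  cell(0,2) daa: ∅
  cell(1,3) aaa: ∅
  cell(2,4) aab: ∅
  cell(3,5) abd: {X3}  orig:{}
  cell(0,3) daaa: ∅
  cell(1,4) aaab: ∅
  cell(2,5) aabd: ∅
  cell(0,4) daaab: ∅
  cell(1,5) aaabd: ∅
  cell(0,5) daaabd: ∅

S ∉ T[0,5] ⇒ NO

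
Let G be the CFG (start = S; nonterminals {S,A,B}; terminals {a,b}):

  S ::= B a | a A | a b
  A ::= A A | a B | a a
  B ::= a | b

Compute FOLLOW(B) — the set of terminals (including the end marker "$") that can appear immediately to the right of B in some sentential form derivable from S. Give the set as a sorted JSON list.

Compute FIRST by fixpoint:
[1]
  A via A→a B: +{a}
  B via B→a: +{a}
  B via B→b: +{b}
  S via S→B a: +{a,b}
  FIRST(S)={a,b}  FIRST(A)={a}  FIRST(B)={a,b}
[2] — fixpoint
  FIRST(S)={a,b}  FIRST(A)={a}  FIRST(B)={a,b}

Compute FOLLOW by fixpoint:
initialize: $ ∈ FOLLOW(S)
pass 1:
  A→A A: FOLLOW(A) ⊇ FIRST(A) = {a}; new: +{a}
  A→a B: FOLLOW(B) ⊇ FOLLOW(A) ⊇ {a}; new: +{a}
  S→a A: FOLLOW(A) ⊇ FOLLOW(S) ⊇ {$}; new: +{$}
  S: {$}  A: {$,a}  B: {a}
pass 2:
  A→a B: FOLLOW(B) ⊇ FOLLOW(A) ⊇ {$,a}; new: +{$}
  S: {$}  A: {$,a}  B: {$,a}
pass 3: (stable)
  S: {$}  A: {$,a}  B: {$,a}

FOLLOW(B) = ["$", "a"]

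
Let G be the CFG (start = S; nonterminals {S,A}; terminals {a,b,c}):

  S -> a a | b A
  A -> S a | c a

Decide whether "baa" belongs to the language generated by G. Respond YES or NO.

CNF form of G:
  S -> T0 T0 | T2 A
  A -> S T0 | T1 T0
  T0 -> a
  T1 -> c
  T2 -> b

Fill CYK table bottom-up:
  T[0,0] 'b' = {T2}  orig:{}
  T[1,1] 'a' = {T0}  orig:{}
  T[2,2] 'a' = {T0}  orig:{}
  T[0,1] 'ba' = ∅
  T[1,2] 'aa' = {S}
  T[0,2] 'baa' = ∅

S ∉ T[0,2] ⇒ NO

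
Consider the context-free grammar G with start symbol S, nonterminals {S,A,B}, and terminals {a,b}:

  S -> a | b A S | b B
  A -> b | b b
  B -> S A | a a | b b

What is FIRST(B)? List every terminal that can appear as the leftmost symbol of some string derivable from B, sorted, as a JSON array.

FIRST sets, iterate to fixpoint:
pass 1:
  A via A→b: +{b}
  B via B→a a: +{a}
  B via B→b b: +{b}
  S via S→a: +{a}
  S via S→b A S: +{b}
  S: {a,b}  A: {b}  B: {a,b}
pass 2: (no change)
  S: {a,b}  A: {b}  B: {a,b}

FIRST(B) = ["a", "b"]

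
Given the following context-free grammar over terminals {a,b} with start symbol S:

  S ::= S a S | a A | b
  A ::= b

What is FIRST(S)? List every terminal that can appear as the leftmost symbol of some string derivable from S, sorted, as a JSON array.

FIRST iteration:
round 1:
  A via A→b: +{b}
  S via S→a A: +{a}
  S via S→b: +{b}
  FIRST(S)={a,b}  FIRST(A)={b}
round 2: (stable)
  FIRST(S)={a,b}  FIRST(A)={b}

FIRST(S) = ["a", "b"]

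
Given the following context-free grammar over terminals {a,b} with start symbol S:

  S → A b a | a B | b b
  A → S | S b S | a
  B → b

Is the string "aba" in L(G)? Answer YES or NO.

Convert to CNF:
  S -> A X4 | T0 T0 | T1 B
  A -> A X2 | S X3 | T0 T0 | T1 B | a
  B -> b
  T0 -> b
  T1 -> a
  X2 -> T0 T1
  X3 -> T0 S
  X4 -> T0 T1

CYK table (by increasing span):
  [0..0]={A,T1}  "a"  orig:{A}
  [1..1]={B,T0}  "b"  orig:{B}
  [2..2]={A,T1}  "a"  orig:{A}
  [0..1]={A,S}  "ab"
  [1..2]={X2,X4}  "ba"  orig:{}
  [0..2]={A,S}  "aba"

S ∈ T[0,2] ⇒ YES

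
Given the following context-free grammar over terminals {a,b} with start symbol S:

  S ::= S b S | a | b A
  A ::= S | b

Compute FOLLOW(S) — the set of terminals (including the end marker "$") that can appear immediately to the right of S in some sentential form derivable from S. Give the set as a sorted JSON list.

FIRST sets, iterate to fixpoint:
pass 1:
  A via A→b: +{b}
  S via S→a: +{a}
  S via S→b A: +{b}
  FIRST(S)={a,b}  FIRST(A)={b}
pass 2:
  A via A→S: +{a}
  FIRST(S)={a,b}  FIRST(A)={a,b}
pass 3: — fixpoint
  FIRST(S)={a,b}  FIRST(A)={a,b}

FOLLOW sets:
FOLLOW(S) := {$}
[1]
  S→S b S: FOLLOW(S) ⊇ FIRST(b) = {b}; new: +{b}
  S→b A: FOLLOW(A) ⊇ FOLLOW(S) ⊇ {$,b}; new: +{$,b}
  FOLLOW[S]={$,b}  FOLLOW[A]={$,b}
[2] — fixpoint
  FOLLOW[S]={$,b}  FOLLOW[A]={$,b}

FOLLOW(S) = ["$", "b"]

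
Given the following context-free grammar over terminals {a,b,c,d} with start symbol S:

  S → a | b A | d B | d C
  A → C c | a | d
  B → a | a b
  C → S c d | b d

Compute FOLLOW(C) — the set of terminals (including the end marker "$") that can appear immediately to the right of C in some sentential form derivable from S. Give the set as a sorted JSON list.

FIRST iteration:
iter 1:
  A via A→a: +{a}
  A via A→d: +{d}
  B via B→a: +{a}
  C via C→b d: +{b}
  S via S→a: +{a}
  S via S→b A: +{b}
  S via S→d B: +{d}
  S: {a,b,d}  A: {a,d}  B: {a}  C: {b}
iter 2:
  A via A→C c: +{b}
  C via C→S c d: +{a,d}
  S: {a,b,d}  A: {a,b,d}  B: {a}  C: {a,b,d}
iter 3: done
  S: {a,b,d}  A: {a,b,d}  B: {a}  C: {a,b,d}

Compute FOLLOW by fixpoint:
FOLLOW(S) := {$}
iter 1:
  A→C c: FOLLOW(C) ⊇ FIRST(c) = {c}; new: +{c}
  C→S c d: FOLLOW(S) ⊇ FIRST(c) = {c}; new: +{c}
  S→b A: FOLLOW(A) ⊇ FOLLOW(S) ⊇ {$,c}; new: +{$,c}
  S→d B: FOLLOW(B) ⊇ FOLLOW(S) ⊇ {$,c}; new: +{$,c}
  S→d C: FOLLOW(C) ⊇ FOLLOW(S) ⊇ {$,c}; new: +{$}
  FOLLOW[S]={$,c}  FOLLOW[A]={$,c}  FOLLOW[B]={$,c}  FOLLOW[C]={$,c}
iter 2: — fixpoint
  FOLLOW[S]={$,c}  FOLLOW[A]={$,c}  FOLLOW[B]={$,c}  FOLLOW[C]={$,c}

FOLLOW(C) = ["$", "c"]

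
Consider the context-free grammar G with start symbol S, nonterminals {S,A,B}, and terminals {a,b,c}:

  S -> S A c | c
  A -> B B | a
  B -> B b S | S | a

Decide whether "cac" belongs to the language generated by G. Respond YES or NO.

Convert to CNF:
  S -> S X4 | c
  A -> B B | a
  B -> B X2 | S X3 | a | c
  T0 -> b
  T1 -> c
  X2 -> T0 S
  X3 -> A T1
  X4 -> A T1

CYK table (by increasing span):
  T[0,0] 'c' = {B,S,T1}  orig:{B,S}
  T[1,1] 'a' = {A,B}
  T[2,2] 'c' = {B,S,T1}  orig:{B,S}
  T[0,1] 'ca' = {A}
  T[1,2] 'ac' = {A,X3,X4}  orig:{A}
  T[0,2] 'cac' = {B,S,X3,X4}  orig:{B,S}

S ∈ T[0,2] ⇒ YES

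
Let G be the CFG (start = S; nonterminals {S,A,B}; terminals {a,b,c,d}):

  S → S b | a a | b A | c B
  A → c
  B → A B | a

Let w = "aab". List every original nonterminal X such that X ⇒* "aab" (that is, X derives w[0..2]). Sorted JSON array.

CNF form of G:
  S -> S T0 | T0 A | T1 T1 | T2 B
  A -> c
  B -> A B | a
  T0 -> b
  T1 -> a
  T2 -> c

Fill CYK table bottom-up (cells [i..j] with 0 ≤ i ≤ j ≤ 2 only):
  T[0,0] 'a' = {B,T1}  orig:{B}
  T[1,1] 'a' = {B,T1}  orig:{B}
  T[2,2] 'b' = {T0}  orig:{}
  T[0,1] 'aa' = {S}
  T[1,2] 'ab' = ∅
  T[0,2] 'aab' = {S}

Original NTs in T[0,2] deriving "aab": ["S"]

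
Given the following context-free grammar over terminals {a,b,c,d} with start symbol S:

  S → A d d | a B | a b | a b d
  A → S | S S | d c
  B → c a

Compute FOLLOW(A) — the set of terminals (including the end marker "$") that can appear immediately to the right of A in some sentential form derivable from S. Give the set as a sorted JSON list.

Compute FIRST by fixpoint:
round 1:
  A via A→d c: +{d}
  B via B→c a: +{c}
  S via S→A d d: +{d}
  S via S→a B: +{a}
  FIRST[S]={a,d}  FIRST[A]={d}  FIRST[B]={c}
round 2:
  A via A→S: +{a}
  FIRST[S]={a,d}  FIRST[A]={a,d}  FIRST[B]={c}
round 3: (no change)
  FIRST[S]={a,d}  FIRST[A]={a,d}  FIRST[B]={c}

FOLLOW iteration:
initialize: $ ∈ FOLLOW(S)
[1]
  A→S S: FOLLOW(S) ⊇ FIRST(S) = {a,d}; new: +{a,d}
  S→A d d: FOLLOW(A) ⊇ FIRST(d) = {d}; new: +{d}
  S→a B: FOLLOW(B) ⊇ FOLLOW(S) ⊇ {$,a,d}; new: +{$,a,d}
  FOLLOW[S]={$,a,d}  FOLLOW[A]={d}  FOLLOW[B]={$,a,d}
[2] — fixpoint
  FOLLOW[S]={$,a,d}  FOLLOW[A]={d}  FOLLOW[B]={$,a,d}

FOLLOW(A) = ["d"]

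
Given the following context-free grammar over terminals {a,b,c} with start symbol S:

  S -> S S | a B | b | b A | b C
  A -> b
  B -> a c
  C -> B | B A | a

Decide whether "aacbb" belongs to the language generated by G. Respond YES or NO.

CNF form of G:
  S -> S S | T0 B | T2 A | T2 C | b
  A -> b
  B -> T0 T1
  C -> B A | T0 T1 | a
  T0 -> a
  T1 -> c
  T2 -> b

CYK table (by increasing span):
  [0..0]={C,T0}  "a"  orig:{C}
  [1..1]={C,T0}  "a"  orig:{C}
  [2..2]={T1}  "c"  orig:{}
  [3..3]={A,S,T2}  "b"  orig:{A,S}
  [4..4]={A,S,T2}  "b"  orig:{A,S}
  [0..1]=∅  "aa"
  [1..2]={B,C}  "ac"
  [2..3]=∅  "cb"
  [3..4]={S}  "bb"
  [0..2]={S}  "aac"
  [1..3]={C}  "acb"
  [2..4]=∅  "cbb"
  [0..3]={S}  "aacb"
  [1..4]=∅  "acbb"
  [0..4]={S}  "aacbb"

S ∈ T[0,4] ⇒ YES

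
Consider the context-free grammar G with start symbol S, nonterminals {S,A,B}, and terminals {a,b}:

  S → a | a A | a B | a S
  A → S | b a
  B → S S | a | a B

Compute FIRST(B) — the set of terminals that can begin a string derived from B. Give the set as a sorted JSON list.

FIRST sets, iterate to fixpoint:
iter 1:
  A via A→b a: +{b}
  B via B→a: +{a}
  S via S→a: +{a}
  S: {a}  A: {b}  B: {a}
iter 2:
  A via A→S: +{a}
  S: {a}  A: {a,b}  B: {a}
iter 3: (no change)
  S: {a}  A: {a,b}  B: {a}

FIRST(B) = ["a"]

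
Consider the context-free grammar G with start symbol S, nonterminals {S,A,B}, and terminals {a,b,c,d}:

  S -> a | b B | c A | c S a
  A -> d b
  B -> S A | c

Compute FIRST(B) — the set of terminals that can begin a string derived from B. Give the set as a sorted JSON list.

FIRST sets, iterate to fixpoint:
iter 1:
  A via A→d b: +{d}
  B via B→c: +{c}
  S via S→a: +{a}
  S via S→b B: +{b}
  S via S→c A: +{c}
  S: {a,b,c}  A: {d}  B: {c}
iter 2:
  B via B→S A: +{a,b}
  S: {a,b,c}  A: {d}  B: {a,b,c}
iter 3: (no change)
  S: {a,b,c}  A: {d}  B: {a,b,c}

FIRST(B) = ["a", "b", "c"]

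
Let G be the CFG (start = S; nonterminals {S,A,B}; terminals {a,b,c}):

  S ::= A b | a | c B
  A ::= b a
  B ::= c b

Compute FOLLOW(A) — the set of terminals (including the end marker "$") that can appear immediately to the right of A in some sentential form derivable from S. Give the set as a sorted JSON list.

FIRST iteration:
round 1:
  A via A→b a: +{b}
  B via B→c b: +{c}
  S via S→A b: +{b}
  S via S→a: +{a}
  S via S→c B: +{c}
  FIRST[S]={a,b,c}  FIRST[A]={b}  FIRST[B]={c}
round 2: — fixpoint
  FIRST[S]={a,b,c}  FIRST[A]={b}  FIRST[B]={c}

Compute FOLLOW by fixpoint:
FOLLOW(S) := {$}
iter 1:
  S→A b: FOLLOW(A) ⊇ FIRST(b) = {b}; new: +{b}
  S→c B: FOLLOW(B) ⊇ FOLLOW(S) ⊇ {$}; new: +{$}
  S: {$}  A: {b}  B: {$}
iter 2: — fixpoint
  S: {$}  A: {b}  B: {$}

FOLLOW(A) = ["b"]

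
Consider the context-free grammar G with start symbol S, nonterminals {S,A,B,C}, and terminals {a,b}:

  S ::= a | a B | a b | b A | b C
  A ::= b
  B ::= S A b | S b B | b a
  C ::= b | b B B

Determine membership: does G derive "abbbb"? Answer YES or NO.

Convert to CNF:
  S -> T0 A | T0 C | T1 B | T1 T0 | a
  A -> b
  B -> S X2 | S X3 | T0 T1
  C -> T0 X4 | b
  T0 -> b
  T1 -> a
  X2 -> A T0
  X3 -> T0 B
  X4 -> B B

CYK fill:
  cell(0,0) a: {S,T1}  orig:{S}
  cell(1,1) b: {A,C,T0}  orig:{A,C}
  cell(2,2) b: {A,C,T0}  orig:{A,C}
  cell(3,3) b: {A,C,T0}  orig:{A,C}
  cell(4,4) b: {A,C,T0}  orig:{A,C}
  cell(0,1) ab: {S}
  cell(1,2) bb: {S,X2}  orig:{S}
  cell(2,3) bb: {S,X2}  orig:{S}
  cell(3,4) bb: {S,X2}  orig:{S}
  cell(0,2) abb: {B}
  cell(1,3) bbb: ∅
  cell(2,4) bbb: ∅
  cell(0,3) abbb: {B}
  cell(1,4) bbbb: {B}
  cell(0,4) abbbb: {S}

S ∈ T[0,4] ⇒ YES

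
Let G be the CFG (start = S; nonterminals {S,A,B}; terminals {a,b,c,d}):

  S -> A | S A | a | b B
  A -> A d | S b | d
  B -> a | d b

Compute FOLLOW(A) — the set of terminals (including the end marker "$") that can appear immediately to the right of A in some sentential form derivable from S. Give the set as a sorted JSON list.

FIRST sets, iterate to fixpoint:
iter 1:
  A via A→d: +{d}
  B via B→a: +{a}
  B via B→d b: +{d}
  S via S→A: +{d}
  S via S→a: +{a}
  S via S→b B: +{b}
  FIRST[S]={a,b,d}  FIRST[A]={d}  FIRST[B]={a,d}
iter 2:
  A via A→S b: +{a,b}
  FIRST[S]={a,b,d}  FIRST[A]={a,b,d}  FIRST[B]={a,d}
iter 3: (stable)
  FIRST[S]={a,b,d}  FIRST[A]={a,b,d}  FIRST[B]={a,d}

FOLLOW iteration:
FOLLOW(S) := {$}
pass 1:
  A→A d: FOLLOW(A) ⊇ FIRST(d) = {d}; new: +{d}
  A→S b: FOLLOW(S) ⊇ FIRST(b) = {b}; new: +{b}
  S→A: FOLLOW(A) ⊇ FOLLOW(S) ⊇ {$,b}; new: +{$,b}
  S→S A: FOLLOW(S) ⊇ FIRST(A) = {a,b,d}; new: +{a,d}
  S→S A: FOLLOW(A) ⊇ FOLLOW(S) ⊇ {$,a,b,d}; new: +{a}
  S→b B: FOLLOW(B) ⊇ FOLLOW(S) ⊇ {$,a,b,d}; new: +{$,a,b,d}
  S: {$,a,b,d}  A: {$,a,b,d}  B: {$,a,b,d}
pass 2: (no change)
  S: {$,a,b,d}  A: {$,a,b,d}  B: {$,a,b,d}

FOLLOW(A) = ["$", "a", "b", "d"]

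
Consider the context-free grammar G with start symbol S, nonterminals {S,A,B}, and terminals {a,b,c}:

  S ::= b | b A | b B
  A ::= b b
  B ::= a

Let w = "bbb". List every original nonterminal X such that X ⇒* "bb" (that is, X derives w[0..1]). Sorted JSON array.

Convert to CNF:
  S -> T0 A | T0 B | b
  A -> T0 T0
  B -> a
  T0 -> b

CYK fill — only the sub-triangle for w[0..1]:
  T[0,0] 'b' = {S,T0}  orig:{S}
  T[1,1] 'b' = {S,T0}  orig:{S}
  T[0,1] 'bb' = {A}

Original NTs in T[0,1] deriving "bb": ["A"]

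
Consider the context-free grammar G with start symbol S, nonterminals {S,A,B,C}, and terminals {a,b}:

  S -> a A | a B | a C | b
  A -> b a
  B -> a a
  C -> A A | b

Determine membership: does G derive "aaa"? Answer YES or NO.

CNF form of G:
  S -> T1 A | T1 B | T1 C | b
  A -> T0 T1
  B -> T1 T1
  C -> A A | b
  T0 -> b
  T1 -> a

CYK fill:
  T[0,0] 'a' = {T1}  orig:{}
  T[1,1] 'a' = {T1}  orig:{}
  T[2,2] 'a' = {T1}  orig:{}
  T[0,1] 'aa' = {B}
  T[1,2] 'aa' = {B}
  T[0,2] 'aaa' = {S}

S ∈ T[0,2] ⇒ YES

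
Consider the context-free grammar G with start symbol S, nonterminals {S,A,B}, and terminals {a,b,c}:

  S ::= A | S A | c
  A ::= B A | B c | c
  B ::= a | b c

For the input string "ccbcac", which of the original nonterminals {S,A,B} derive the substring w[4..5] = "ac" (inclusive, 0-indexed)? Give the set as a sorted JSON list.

Convert to CNF:
  S -> B A | B T0 | S A | c
  A -> B A | B T0 | c
  B -> T1 T0 | a
  T0 -> c
  T1 -> b

Fill CYK table bottom-up — only the sub-triangle for w[4..5]:
  cell(4,4) a: {B}
  cell(5,5) c: {A,S,T0}  orig:{A,S}
  cell(4,5) ac: {A,S}

Original NTs in T[4,5] deriving "ac": ["A", "S"]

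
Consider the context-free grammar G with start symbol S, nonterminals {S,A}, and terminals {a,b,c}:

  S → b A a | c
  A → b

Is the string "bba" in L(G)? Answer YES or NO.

CNF form of G:
  S -> T0 X2 | c
  A -> b
  T0 -> b
  T1 -> a
  X2 -> A T1

CYK table (by increasing span):
  T[0,0] 'b' = {A,T0}  orig:{A}
  T[1,1] 'b' = {A,T0}  orig:{A}
  T[2,2] 'a' = {T1}  orig:{}
  T[0,1] 'bb' = ∅
  T[1,2] 'ba' = {X2}  orig:{}
  T[0,2] 'bba' = {S}

S ∈ T[0,2] ⇒ YES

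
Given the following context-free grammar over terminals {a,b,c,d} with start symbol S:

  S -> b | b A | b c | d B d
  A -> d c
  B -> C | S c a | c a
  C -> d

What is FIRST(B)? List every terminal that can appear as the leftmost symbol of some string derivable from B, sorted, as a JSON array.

FIRST iteration:
pass 1:
  A via A→d c: +{d}
  B via B→c a: +{c}
  C via C→d: +{d}
  S via S→b: +{b}
  S via S→d B d: +{d}
  FIRST(S)={b,d}  FIRST(A)={d}  FIRST(B)={c}  FIRST(C)={d}
pass 2:
  B via B→C: +{d}
  B via B→S c a: +{b}
  FIRST(S)={b,d}  FIRST(A)={d}  FIRST(B)={b,c,d}  FIRST(C)={d}
pass 3: (stable)
  FIRST(S)={b,d}  FIRST(A)={d}  FIRST(B)={b,c,d}  FIRST(C)={d}

FIRST(B) = ["b", "c", "d"]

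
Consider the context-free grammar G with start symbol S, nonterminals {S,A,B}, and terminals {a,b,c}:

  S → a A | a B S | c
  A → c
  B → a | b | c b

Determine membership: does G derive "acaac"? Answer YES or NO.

Convert to CNF:
  S -> T2 A | T2 X3 | c
  A -> c
  B -> T0 T1 | a | b
  T0 -> c
  T1 -> b
  T2 -> a
  X3 -> B S

Fill CYK table bottom-up:
  [0..0]={B,T2}  "a"  orig:{B}
  [1..1]={A,S,T0}  "c"  orig:{A,S}
  [2..2]={B,T2}  "a"  orig:{B}
  [3..3]={B,T2}  "a"  orig:{B}
  [4..4]={A,S,T0}  "c"  orig:{A,S}
  [0..1]={S,X3}  "ac"  orig:{S}
  [1..2]=∅  "ca"
  [2..3]=∅  "aa"
  [3..4]={S,X3}  "ac"  orig:{S}
  [0..2]=∅  "aca"
  [1..3]=∅  "caa"
  [2..4]={S,X3}  "aac"  orig:{S}
  [0..3]=∅  "acaa"
  [1..4]=∅  "caac"
  [0..4]=∅  "acaac"

S ∉ T[0,4] ⇒ NO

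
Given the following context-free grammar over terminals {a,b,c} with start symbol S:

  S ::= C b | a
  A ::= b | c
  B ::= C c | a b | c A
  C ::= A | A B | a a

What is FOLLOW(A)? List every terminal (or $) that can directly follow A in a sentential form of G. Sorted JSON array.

FIRST sets, iterate to fixpoint:
[1]
  A via A→b: +{b}
  A via A→c: +{c}
  B via B→a b: +{a}
  B via B→c A: +{c}
  C via C→A: +{b,c}
  C via C→a a: +{a}
  S via S→C b: +{a,b,c}
  FIRST[S]={a,b,c}  FIRST[A]={b,c}  FIRST[B]={a,c}  FIRST[C]={a,b,c}
[2]
  B via B→C c: +{b}
  FIRST[S]={a,b,c}  FIRST[A]={b,c}  FIRST[B]={a,b,c}  FIRST[C]={a,b,c}
[3] (no change)
  FIRST[S]={a,b,c}  FIRST[A]={b,c}  FIRST[B]={a,b,c}  FIRST[C]={a,b,c}

FOLLOW iteration:
FOLLOW(S) := {$}
iter 1:
  B→C c: FOLLOW(C) ⊇ FIRST(c) = {c}; new: +{c}
  C→A: FOLLOW(A) ⊇ FOLLOW(C) ⊇ {c}; new: +{c}
  C→A B: FOLLOW(A) ⊇ FIRST(B) = {a,b,c}; new: +{a,b}
  C→A B: FOLLOW(B) ⊇ FOLLOW(C) ⊇ {c}; new: +{c}
  S→C b: FOLLOW(C) ⊇ FIRST(b) = {b}; new: +{b}
  S: {$}  A: {a,b,c}  B: {c}  C: {b,c}
iter 2:
  C→A B: FOLLOW(B) ⊇ FOLLOW(C) ⊇ {b,c}; new: +{b}
  S: {$}  A: {a,b,c}  B: {b,c}  C: {b,c}
iter 3: — fixpoint
  S: {$}  A: {a,b,c}  B: {b,c}  C: {b,c}

FOLLOW(A) = ["a", "b", "c"]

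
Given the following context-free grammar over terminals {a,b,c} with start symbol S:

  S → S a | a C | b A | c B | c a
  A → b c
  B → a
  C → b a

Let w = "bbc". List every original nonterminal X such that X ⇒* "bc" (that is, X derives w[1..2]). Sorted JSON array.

CNF form of G:
  S -> S T2 | T0 A | T1 B | T1 T2 | T2 C
  A -> T0 T1
  B -> a
  C -> T0 T2
  T0 -> b
  T1 -> c
  T2 -> a

Fill CYK table bottom-up, restricted to cells inside w[1..2]:
  [1..1]={T0}  "b"  orig:{}
  [2..2]={T1}  "c"  orig:{}
  [1..2]={A}  "bc"

Original NTs in T[1,2] deriving "bc": ["A"]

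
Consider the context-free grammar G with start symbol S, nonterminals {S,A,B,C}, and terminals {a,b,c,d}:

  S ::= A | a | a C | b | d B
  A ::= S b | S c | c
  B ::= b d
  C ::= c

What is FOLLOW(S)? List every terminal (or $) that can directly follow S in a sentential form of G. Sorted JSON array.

Compute FIRST by fixpoint:
iter 1:
  A via A→c: +{c}
  B via B→b d: +{b}
  C via C→c: +{c}
  S via S→A: +{c}
  S via S→a: +{a}
  S via S→b: +{b}
  S via S→d B: +{d}
  FIRST[S]={a,b,c,d}  FIRST[A]={c}  FIRST[B]={b}  FIRST[C]={c}
iter 2:
  A via A→S b: +{a,b,d}
  FIRST[S]={a,b,c,d}  FIRST[A]={a,b,c,d}  FIRST[B]={b}  FIRST[C]={c}
iter 3: (no change)
  FIRST[S]={a,b,c,d}  FIRST[A]={a,b,c,d}  FIRST[B]={b}  FIRST[C]={c}

FOLLOW sets:
FOLLOW(S) := {$}
pass 1:
  A→S b: FOLLOW(S) ⊇ FIRST(b) = {b}; new: +{b}
  A→S c: FOLLOW(S) ⊇ FIRST(c) = {c}; new: +{c}
  S→A: FOLLOW(A) ⊇ FOLLOW(S) ⊇ {$,b,c}; new: +{$,b,c}
  S→a C: FOLLOW(C) ⊇ FOLLOW(S) ⊇ {$,b,c}; new: +{$,b,c}
  S→d B: FOLLOW(B) ⊇ FOLLOW(S) ⊇ {$,b,c}; new: +{$,b,c}
  FOLLOW(S)={$,b,c}  FOLLOW(A)={$,b,c}  FOLLOW(B)={$,b,c}  FOLLOW(C)={$,b,c}
pass 2: done
  FOLLOW(S)={$,b,c}  FOLLOW(A)={$,b,c}  FOLLOW(B)={$,b,c}  FOLLOW(C)={$,b,c}

FOLLOW(S) = ["$", "b", "c"]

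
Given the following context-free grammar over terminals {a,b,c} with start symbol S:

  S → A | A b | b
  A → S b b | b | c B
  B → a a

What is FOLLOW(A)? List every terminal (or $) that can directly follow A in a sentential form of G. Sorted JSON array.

FIRST iteration:
[1]
  A via A→b: +{b}
  A via A→c B: +{c}
  B via B→a a: +{a}
  S via S→A: +{b,c}
  FIRST(S)={b,c}  FIRST(A)={b,c}  FIRST(B)={a}
[2] (no change)
  FIRST(S)={b,c}  FIRST(A)={b,c}  FIRST(B)={a}

Compute FOLLOW by fixpoint:
seed FOLLOW(S) with $
round 1:
  A→S b b: FOLLOW(S) ⊇ FIRST(b) = {b}; new: +{b}
  S→A: FOLLOW(A) ⊇ FOLLOW(S) ⊇ {$,b}; new: +{$,b}
  FOLLOW(S)={$,b}  FOLLOW(A)={$,b}  FOLLOW(B)={}
round 2:
  A→c B: FOLLOW(B) ⊇ FOLLOW(A) ⊇ {$,b}; new: +{$,b}
  FOLLOW(S)={$,b}  FOLLOW(A)={$,b}  FOLLOW(B)={$,b}
round 3: (no change)
  FOLLOW(S)={$,b}  FOLLOW(A)={$,b}  FOLLOW(B)={$,b}

FOLLOW(A) = ["$", "b"]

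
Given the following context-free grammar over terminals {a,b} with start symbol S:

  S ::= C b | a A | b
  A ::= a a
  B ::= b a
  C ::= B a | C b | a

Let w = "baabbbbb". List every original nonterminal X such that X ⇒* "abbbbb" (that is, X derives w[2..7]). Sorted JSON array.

CNF form of G:
  S -> C T1 | T0 A | b
  A -> T0 T0
  B -> T1 T0
  C -> B T0 | C T1 | a
  T0 -> a
  T1 -> b

CYK table (by increasing span), restricted to cells inside w[2..7]:
  cell(2,2) a: {C,T0}  orig:{C}
  cell(3,3) b: {S,T1}  orig:{S}
  cell(4,4) b: {S,T1}  orig:{S}
  cell(5,5) b: {S,T1}  orig:{S}
  cell(6,6) b: {S,T1}  orig:{S}
  cell(7,7) b: {S,T1}  orig:{S}
  cell(2,3) ab: {C,S}
  cell(3,4) bb: ∅
  cell(4,5) bb: ∅
  cell(5,6) bb: ∅
  cell(6,7) bb: ∅
  cell(2,4) abb: {C,S}
  cell(3,5) bbb: ∅
  cell(4,6) bbb: ∅
  cell(5,7) bbb: ∅
  cell(2,5) abbb: {C,S}
  cell(3,6) bbbb: ∅
  cell(4,7) bbbb: ∅
  cell(2,6) abbbb: {C,S}
  cell(3,7) bbbbb: ∅
  cell(2,7) abbbbb: {C,S}

Original NTs in T[2,7] deriving "abbbbb": ["C", "S"]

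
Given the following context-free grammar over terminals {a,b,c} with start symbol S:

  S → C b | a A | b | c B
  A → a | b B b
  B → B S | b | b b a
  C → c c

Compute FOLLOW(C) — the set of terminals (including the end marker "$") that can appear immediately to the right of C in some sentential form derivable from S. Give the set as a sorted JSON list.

FIRST sets, iterate to fixpoint:
[1]
  A via A→a: +{a}
  A via A→b B b: +{b}
  B via B→b: +{b}
  C via C→c c: +{c}
  S via S→C b: +{c}
  S via S→a A: +{a}
  S via S→b: +{b}
  S: {a,b,c}  A: {a,b}  B: {b}  C: {c}
[2] — fixpoint
  S: {a,b,c}  A: {a,b}  B: {b}  C: {c}

FOLLOW sets:
FOLLOW(S) := {$}
round 1:
  A→b B b: FOLLOW(B) ⊇ FIRST(b) = {b}; new: +{b}
  B→B S: FOLLOW(B) ⊇ FIRST(S) = {a,b,c}; new: +{a,c}
  B→B S: FOLLOW(S) ⊇ FOLLOW(B) ⊇ {a,b,c}; new: +{a,b,c}
  S→C b: FOLLOW(C) ⊇ FIRST(b) = {b}; new: +{b}
  S→a A: FOLLOW(A) ⊇ FOLLOW(S) ⊇ {$,a,b,c}; new: +{$,a,b,c}
  S→c B: FOLLOW(B) ⊇ FOLLOW(S) ⊇ {$,a,b,c}; new: +{$}
  FOLLOW(S)={$,a,b,c}  FOLLOW(A)={$,a,b,c}  FOLLOW(B)={$,a,b,c}  FOLLOW(C)={b}
round 2: (no change)
  FOLLOW(S)={$,a,b,c}  FOLLOW(A)={$,a,b,c}  FOLLOW(B)={$,a,b,c}  FOLLOW(C)={b}

FOLLOW(C) = ["b"]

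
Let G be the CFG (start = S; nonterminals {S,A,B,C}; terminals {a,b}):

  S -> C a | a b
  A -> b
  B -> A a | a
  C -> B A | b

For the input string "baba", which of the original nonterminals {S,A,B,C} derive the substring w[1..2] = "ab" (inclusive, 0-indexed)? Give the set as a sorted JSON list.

Convert to CNF:
  S -> C T0 | T0 T1
  A -> b
  B -> A T0 | a
  C -> B A | b
  T0 -> a
  T1 -> b

CYK fill (cells [i..j] with 1 ≤ i ≤ j ≤ 2 only):
  [1..1]={B,T0}  "a"  orig:{B}
  [2..2]={A,C,T1}  "b"  orig:{A,C}
  [1..2]={C,S}  "ab"

Original NTs in T[1,2] deriving "ab": ["C", "S"]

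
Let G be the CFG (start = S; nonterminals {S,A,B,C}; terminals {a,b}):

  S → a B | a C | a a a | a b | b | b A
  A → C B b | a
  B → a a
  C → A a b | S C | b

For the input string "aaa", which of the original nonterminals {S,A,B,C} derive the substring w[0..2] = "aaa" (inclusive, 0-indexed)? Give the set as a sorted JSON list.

Convert to CNF:
  S -> T0 A | T1 B | T1 C | T1 T0 | T1 X4 | b
  A -> C X2 | a
  B -> T1 T1
  C -> A X3 | S C | b
  T0 -> b
  T1 -> a
  X2 -> B T0
  X3 -> T1 T0
  X4 -> T1 T1

CYK table (by increasing span) (cells [i..j] with 0 ≤ i ≤ j ≤ 2 only):
  T[0,0] 'a' = {A,T1}  orig:{A}
  T[1,1] 'a' = {A,T1}  orig:{A}
  T[2,2] 'a' = {A,T1}  orig:{A}
  T[0,1] 'aa' = {B,X4}  orig:{B}
  T[1,2] 'aa' = {B,X4}  orig:{B}
  T[0,2] 'aaa' = {S}

Original NTs in T[0,2] deriving "aaa": ["S"]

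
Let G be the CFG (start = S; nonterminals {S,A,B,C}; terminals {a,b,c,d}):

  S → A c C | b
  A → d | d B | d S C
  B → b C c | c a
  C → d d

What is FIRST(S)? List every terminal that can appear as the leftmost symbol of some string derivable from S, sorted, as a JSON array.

FIRST iteration:
[1]
  A via A→d: +{d}
  B via B→b C c: +{b}
  B via B→c a: +{c}
  C via C→d d: +{d}
  S via S→A c C: +{d}
  S via S→b: +{b}
  FIRST[S]={b,d}  FIRST[A]={d}  FIRST[B]={b,c}  FIRST[C]={d}
[2] — fixpoint
  FIRST[S]={b,d}  FIRST[A]={d}  FIRST[B]={b,c}  FIRST[C]={d}

FIRST(S) = ["b", "d"]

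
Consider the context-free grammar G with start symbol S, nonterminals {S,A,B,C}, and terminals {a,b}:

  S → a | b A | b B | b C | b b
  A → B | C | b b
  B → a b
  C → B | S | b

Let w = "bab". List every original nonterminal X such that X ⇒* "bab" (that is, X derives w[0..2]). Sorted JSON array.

Convert to CNF:
  S -> T1 A | T1 B | T1 C | T1 T1 | a
  A -> T0 T1 | T1 A | T1 B | T1 C | T1 T1 | a | b
  B -> T0 T1
  C -> T0 T1 | T1 A | T1 B | T1 C | T1 T1 | a | b
  T0 -> a
  T1 -> b

CYK table (by increasing span) — only the sub-triangle for w[0..2]:
  T[0,0] 'b' = {A,C,T1}  orig:{A,C}
  T[1,1] 'a' = {A,C,S,T0}  orig:{A,C,S}
  T[2,2] 'b' = {A,C,T1}  orig:{A,C}
  T[0,1] 'ba' = {A,C,S}
  T[1,2] 'ab' = {A,B,C}
  T[0,2] 'bab' = {A,C,S}

Original NTs in T[0,2] deriving "bab": ["A", "C", "S"]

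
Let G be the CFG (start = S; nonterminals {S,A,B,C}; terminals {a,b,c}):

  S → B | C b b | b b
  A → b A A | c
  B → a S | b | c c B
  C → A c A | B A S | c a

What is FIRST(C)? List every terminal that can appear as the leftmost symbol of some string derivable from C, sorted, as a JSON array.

FIRST sets, iterate to fixpoint:
round 1:
  A via A→b A A: +{b}
  A via A→c: +{c}
  B via B→a S: +{a}
  B via B→b: +{b}
  B via B→c c B: +{c}
  C via C→A c A: +{b,c}
  C via C→B A S: +{a}
  S via S→B: +{a,b,c}
  FIRST[S]={a,b,c}  FIRST[A]={b,c}  FIRST[B]={a,b,c}  FIRST[C]={a,b,c}
round 2: (no change)
  FIRST[S]={a,b,c}  FIRST[A]={b,c}  FIRST[B]={a,b,c}  FIRST[C]={a,b,c}

FIRST(C) = ["a", "b", "c"]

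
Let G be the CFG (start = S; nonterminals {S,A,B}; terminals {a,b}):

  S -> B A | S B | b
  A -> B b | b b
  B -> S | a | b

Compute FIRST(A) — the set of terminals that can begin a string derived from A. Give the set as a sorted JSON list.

Compute FIRST by fixpoint:
round 1:
  A via A→b b: +{b}
  B via B→a: +{a}
  B via B→b: +{b}
  S via S→B A: +{a,b}
  FIRST(S)={a,b}  FIRST(A)={b}  FIRST(B)={a,b}
round 2:
  A via A→B b: +{a}
  FIRST(S)={a,b}  FIRST(A)={a,b}  FIRST(B)={a,b}
round 3: done
  FIRST(S)={a,b}  FIRST(A)={a,b}  FIRST(B)={a,b}

FIRST(A) = ["a", "b"]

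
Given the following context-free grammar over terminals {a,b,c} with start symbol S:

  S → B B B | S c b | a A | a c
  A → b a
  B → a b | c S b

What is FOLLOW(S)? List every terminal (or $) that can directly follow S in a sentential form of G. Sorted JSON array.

FIRST iteration:
iter 1:
  A via A→b a: +{b}
  B via B→a b: +{a}
  B via B→c S b: +{c}
  S via S→B B B: +{a,c}
  FIRST[S]={a,c}  FIRST[A]={b}  FIRST[B]={a,c}
iter 2: (stable)
  FIRST[S]={a,c}  FIRST[A]={b}  FIRST[B]={a,c}

Compute FOLLOW by fixpoint:
initialize: $ ∈ FOLLOW(S)
[1]
  B→c S b: FOLLOW(S) ⊇ FIRST(b) = {b}; new: +{b}
  S→B B B: FOLLOW(B) ⊇ FIRST(B) = {a,c}; new: +{a,c}
  S→B B B: FOLLOW(B) ⊇ FOLLOW(S) ⊇ {$,b}; new: +{$,b}
  S→S c b: FOLLOW(S) ⊇ FIRST(c) = {c}; new: +{c}
  S→a A: FOLLOW(A) ⊇ FOLLOW(S) ⊇ {$,b,c}; new: +{$,b,c}
  S: {$,b,c}  A: {$,b,c}  B: {$,a,b,c}
[2] — fixpoint
  S: {$,b,c}  A: {$,b,c}  B: {$,a,b,c}

FOLLOW(S) = ["$", "b", "c"]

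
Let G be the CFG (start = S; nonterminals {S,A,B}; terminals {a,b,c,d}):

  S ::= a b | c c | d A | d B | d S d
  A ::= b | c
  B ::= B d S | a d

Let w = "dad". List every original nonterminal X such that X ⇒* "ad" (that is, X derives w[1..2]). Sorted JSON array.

CNF form of G:
  S -> T0 A | T0 B | T0 X5 | T1 T2 | T3 T3
  A -> b | c
  B -> B X4 | T1 T0
  T0 -> d
  T1 -> a
  T2 -> b
  T3 -> c
  X4 -> T0 S
  X5 -> S T0

Fill CYK table bottom-up (cells [i..j] with 1 ≤ i ≤ j ≤ 2 only):
  T[1,1] 'a' = {T1}  orig:{}
  T[2,2] 'd' = {T0}  orig:{}
  T[1,2] 'ad' = {B}

Original NTs in T[1,2] deriving "ad": ["B"]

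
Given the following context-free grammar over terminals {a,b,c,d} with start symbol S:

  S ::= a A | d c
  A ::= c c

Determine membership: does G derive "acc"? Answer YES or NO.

CNF form of G:
  S -> T1 A | T2 T0
  A -> T0 T0
  T0 -> c
  T1 -> a
  T2 -> d

CYK table (by increasing span):
  cell(0,0) a: {T1}  orig:{}
  cell(1,1) c: {T0}  orig:{}
  cell(2,2) c: {T0}  orig:{}
  cell(0,1) ac: ∅
  cell(1,2) cc: {A}
  cell(0,2) acc: {S}

S ∈ T[0,2] ⇒ YES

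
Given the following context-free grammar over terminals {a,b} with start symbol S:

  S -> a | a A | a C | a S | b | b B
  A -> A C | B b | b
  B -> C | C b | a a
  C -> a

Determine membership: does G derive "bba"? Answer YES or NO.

CNF form of G:
  S -> T0 B | T1 A | T1 C | T1 S | a | b
  A -> A C | B T0 | b
  B -> C T0 | T1 T1 | a
  C -> a
  T0 -> b
  T1 -> a

CYK table (by increasing span):
  [0..0]={A,S,T0}  "b"  orig:{A,S}
  [1..1]={A,S,T0}  "b"  orig:{A,S}
  [2..2]={B,C,S,T1}  "a"  orig:{B,C,S}
  [0..1]=∅  "bb"
  [1..2]={A,S}  "ba"
  [0..2]=∅  "bba"

S ∉ T[0,2] ⇒ NO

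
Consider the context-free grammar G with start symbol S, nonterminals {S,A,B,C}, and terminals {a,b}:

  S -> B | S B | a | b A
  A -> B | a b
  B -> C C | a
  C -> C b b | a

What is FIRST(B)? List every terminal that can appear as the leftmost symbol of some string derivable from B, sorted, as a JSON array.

Compute FIRST by fixpoint:
pass 1:
  A via A→a b: +{a}
  B via B→a: +{a}
  C via C→a: +{a}
  S via S→B: +{a}
  S via S→b A: +{b}
  FIRST(S)={a,b}  FIRST(A)={a}  FIRST(B)={a}  FIRST(C)={a}
pass 2: (no change)
  FIRST(S)={a,b}  FIRST(A)={a}  FIRST(B)={a}  FIRST(C)={a}

FIRST(B) = ["a"]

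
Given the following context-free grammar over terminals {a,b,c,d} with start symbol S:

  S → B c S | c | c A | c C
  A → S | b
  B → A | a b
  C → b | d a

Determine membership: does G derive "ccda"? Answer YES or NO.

Convert to CNF:
  S -> B X6 | T0 A | T0 C | c
  A -> B X4 | T0 A | T0 C | b | c
  B -> B X5 | T0 A | T0 C | T1 T2 | b | c
  C -> T3 T1 | b
  T0 -> c
  T1 -> a
  T2 -> b
  T3 -> d
  X4 -> T0 S
  X5 -> T0 S
  X6 -> T0 S

Fill CYK table bottom-up:
  [0..0]={A,B,S,T0}  "c"  orig:{A,B,S}
  [1..1]={A,B,S,T0}  "c"  orig:{A,B,S}
  [2..2]={T3}  "d"  orig:{}
  [3..3]={T1}  "a"  orig:{}
  [0..1]={A,B,S,X4,X5,X6}  "cc"  orig:{A,B,S}
  [1..2]=∅  "cd"
  [2..3]={C}  "da"
  [0..2]=∅  "ccd"
  [1..3]={A,B,S}  "cda"
  [0..3]={A,B,S,X4,X5,X6}  "ccda"  orig:{A,B,S}

S ∈ T[0,3] ⇒ YES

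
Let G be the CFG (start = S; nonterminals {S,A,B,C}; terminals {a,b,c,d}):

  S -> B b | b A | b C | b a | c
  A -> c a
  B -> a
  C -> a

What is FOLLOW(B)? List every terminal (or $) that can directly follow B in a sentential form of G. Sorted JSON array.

FIRST sets, iterate to fixpoint:
pass 1:
  A via A→c a: +{c}
  B via B→a: +{a}
  C via C→a: +{a}
  S via S→B b: +{a}
  S via S→b A: +{b}
  S via S→c: +{c}
  S: {a,b,c}  A: {c}  B: {a}  C: {a}
pass 2: (no change)
  S: {a,b,c}  A: {c}  B: {a}  C: {a}

FOLLOW iteration:
initialize: $ ∈ FOLLOW(S)
[1]
  S→B b: FOLLOW(B) ⊇ FIRST(b) = {b}; new: +{b}
  S→b A: FOLLOW(A) ⊇ FOLLOW(S) ⊇ {$}; new: +{$}
  S→b C: FOLLOW(C) ⊇ FOLLOW(S) ⊇ {$}; new: +{$}
  FOLLOW(S)={$}  FOLLOW(A)={$}  FOLLOW(B)={b}  FOLLOW(C)={$}
[2] (stable)
  FOLLOW(S)={$}  FOLLOW(A)={$}  FOLLOW(B)={b}  FOLLOW(C)={$}

FOLLOW(B) = ["b"]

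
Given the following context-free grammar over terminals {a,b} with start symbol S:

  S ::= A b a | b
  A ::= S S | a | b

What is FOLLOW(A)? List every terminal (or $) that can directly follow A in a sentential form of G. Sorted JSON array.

Compute FIRST by fixpoint:
round 1:
  A via A→a: +{a}
  A via A→b: +{b}
  S via S→A b a: +{a,b}
  FIRST[S]={a,b}  FIRST[A]={a,b}
round 2: (stable)
  FIRST[S]={a,b}  FIRST[A]={a,b}

FOLLOW iteration:
seed FOLLOW(S) with $
pass 1:
  A→S S: FOLLOW(S) ⊇ FIRST(S) = {a,b}; new: +{a,b}
  S→A b a: FOLLOW(A) ⊇ FIRST(b) = {b}; new: +{b}
  FOLLOW(S)={$,a,b}  FOLLOW(A)={b}
pass 2: (no change)
  FOLLOW(S)={$,a,b}  FOLLOW(A)={b}

FOLLOW(A) = ["b"]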